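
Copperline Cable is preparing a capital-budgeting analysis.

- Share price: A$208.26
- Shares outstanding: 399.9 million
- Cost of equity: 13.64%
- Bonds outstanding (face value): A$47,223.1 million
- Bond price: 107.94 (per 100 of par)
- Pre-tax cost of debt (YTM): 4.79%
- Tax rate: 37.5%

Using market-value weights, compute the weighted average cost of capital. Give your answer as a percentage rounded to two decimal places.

Market value of equity E = 208.26 × 399.9m = 83283.174m. Market value of debt D = 47223.1m × 107.94/100 = 50972.61414m.
Total capital V = 83283.174 + 50972.61414 = 134255.78814.
Equity: weight = 83283.174/134255.78814 = 0.6203; cost = 13.64%.
Bonds outstanding: weight = 50972.61414/134255.78814 = 0.3797; after-tax cost = 4.79% × (1 − 37.5%) = 2.9937%.
WACC = 0.6203 × 13.6400% + 0.3797 × 2.9937% = 9.5980%.

9.60%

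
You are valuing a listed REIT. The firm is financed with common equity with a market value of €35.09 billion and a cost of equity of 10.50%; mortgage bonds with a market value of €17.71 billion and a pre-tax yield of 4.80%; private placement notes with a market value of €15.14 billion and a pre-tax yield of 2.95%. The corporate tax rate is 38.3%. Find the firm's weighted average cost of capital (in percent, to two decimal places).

Total capital V = 35.09 + 17.71 + 15.14 = 67.94.
Equity: weight = 35.09/67.94 = 0.5165; cost = 10.5%.
Mortgage bonds: weight = 17.71/67.94 = 0.2607; after-tax cost = 4.8% × (1 − 38.3%) = 2.9616%.
Private placement notes: weight = 15.14/67.94 = 0.2228; after-tax cost = 2.95% × (1 − 38.3%) = 1.8202%.
WACC = 0.5165 × 10.5000% + 0.2607 × 2.9616% + 0.2228 × 1.8202% = 6.6007%.

6.60%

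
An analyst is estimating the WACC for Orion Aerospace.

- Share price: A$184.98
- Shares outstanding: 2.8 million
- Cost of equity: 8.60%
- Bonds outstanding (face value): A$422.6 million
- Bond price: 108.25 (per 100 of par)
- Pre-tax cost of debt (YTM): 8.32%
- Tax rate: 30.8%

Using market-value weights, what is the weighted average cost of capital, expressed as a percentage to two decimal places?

Market value of equity E = 184.98 × 2.8m = 517.944m. Market value of debt D = 422.6m × 108.25/100 = 457.4645m.
Total capital V = 517.944 + 457.4645 = 975.4085.
Equity: weight = 517.944/975.4085 = 0.5310; cost = 8.6%.
Bonds outstanding: weight = 457.4645/975.4085 = 0.4690; after-tax cost = 8.32% × (1 − 30.8%) = 5.7574%.
WACC = 0.5310 × 8.6000% + 0.4690 × 5.7574% = 7.2668%.

7.27%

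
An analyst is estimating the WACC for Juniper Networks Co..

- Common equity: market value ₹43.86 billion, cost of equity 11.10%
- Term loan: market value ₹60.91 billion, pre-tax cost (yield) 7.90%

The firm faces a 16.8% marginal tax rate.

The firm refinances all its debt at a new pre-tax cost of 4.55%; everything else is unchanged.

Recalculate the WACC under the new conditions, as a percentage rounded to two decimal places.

6.85%

After the change:
Total capital V = 43.86 + 60.91 = 104.77.
Equity: weight = 43.86/104.77 = 0.4186; cost = 11.1%.
Term loan: weight = 60.91/104.77 = 0.5814; after-tax cost = 4.55% × (1 − 16.8%) = 3.7856%.
WACC = 0.4186 × 11.1000% + 0.5814 × 3.7856% = 6.8476%.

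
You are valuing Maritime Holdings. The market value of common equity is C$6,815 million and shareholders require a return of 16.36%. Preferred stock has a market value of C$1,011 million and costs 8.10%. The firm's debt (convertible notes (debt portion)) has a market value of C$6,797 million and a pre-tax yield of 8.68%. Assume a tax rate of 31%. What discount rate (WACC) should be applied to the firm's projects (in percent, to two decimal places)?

Total capital V = 6815 + 1011 + 6797 = 14623.
Equity: weight = 6815/14623 = 0.4660; cost = 16.36%.
Preferred: weight = 1011/14623 = 0.0691; cost = 8.1%.
Convertible notes (debt portion): weight = 6797/14623 = 0.4648; after-tax cost = 8.68% × (1 − 31%) = 5.9892%.
WACC = 0.4660 × 16.3600% + 0.0691 × 8.1000% + 0.4648 × 5.9892% = 10.9684%.

10.97%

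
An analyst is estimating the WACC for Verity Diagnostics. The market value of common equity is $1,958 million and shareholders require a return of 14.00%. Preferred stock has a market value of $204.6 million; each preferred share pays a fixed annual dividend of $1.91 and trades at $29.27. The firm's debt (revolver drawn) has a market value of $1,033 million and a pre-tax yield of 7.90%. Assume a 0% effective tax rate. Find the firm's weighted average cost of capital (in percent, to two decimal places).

Cost of preferred: Rp = 1.91 / 29.27 = 6.5255%.
Total capital V = 1958 + 204.6 + 1033 = 3195.6.
Equity: weight = 1958/3195.6 = 0.6127; cost = 14%.
Preferred: weight = 204.6/3195.6 = 0.0640; cost = 6.5255%.
Revolver drawn: weight = 1033/3195.6 = 0.3233; after-tax cost = 7.9% × (1 − 0%) = 7.9000%.
WACC = 0.6127 × 14.0000% + 0.0640 × 6.5255% + 0.3233 × 7.9000% = 11.5496%.

11.55%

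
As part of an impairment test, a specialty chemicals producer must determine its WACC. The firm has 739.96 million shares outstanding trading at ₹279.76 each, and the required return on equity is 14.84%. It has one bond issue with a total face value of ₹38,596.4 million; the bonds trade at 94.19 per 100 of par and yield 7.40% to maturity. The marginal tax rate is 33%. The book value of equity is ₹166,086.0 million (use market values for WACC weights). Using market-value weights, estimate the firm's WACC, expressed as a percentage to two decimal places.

13.36%

Market value of equity E = 279.76 × 739.96m = 207011.2096m. Market value of debt D = 38596.4m × 94.19/100 = 36353.94916m.
Total capital V = 207011.2096 + 36353.94916 = 243365.15876.
Equity: weight = 207011.2096/243365.15876 = 0.8506; cost = 14.84%.
Bonds outstanding: weight = 36353.94916/243365.15876 = 0.1494; after-tax cost = 7.4% × (1 − 33%) = 4.9580%.
WACC = 0.8506 × 14.8400% + 0.1494 × 4.9580% = 13.3638%.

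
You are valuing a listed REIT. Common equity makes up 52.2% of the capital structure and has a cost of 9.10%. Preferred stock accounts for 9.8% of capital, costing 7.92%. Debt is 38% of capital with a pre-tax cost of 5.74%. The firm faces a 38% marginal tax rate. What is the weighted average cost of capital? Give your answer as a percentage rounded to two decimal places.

After-tax cost of debt = 5.74% × (1 − 38%) = 3.5588%.
WACC = 0.522 × 9.1000% + 0.098 × 7.9200% + 0.380 × 3.5588% = 6.8787%.

6.88%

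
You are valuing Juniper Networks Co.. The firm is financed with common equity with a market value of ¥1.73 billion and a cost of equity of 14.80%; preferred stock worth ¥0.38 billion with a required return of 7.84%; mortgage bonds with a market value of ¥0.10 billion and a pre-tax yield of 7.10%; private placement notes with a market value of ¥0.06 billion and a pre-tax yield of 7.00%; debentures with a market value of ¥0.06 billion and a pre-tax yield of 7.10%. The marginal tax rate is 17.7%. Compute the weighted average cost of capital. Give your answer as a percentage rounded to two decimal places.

12.82%

Total capital V = 1.73 + 0.38 + 0.1 + 0.06 + 0.06 = 2.33.
Equity: weight = 1.73/2.33 = 0.7425; cost = 14.8%.
Preferred: weight = 0.38/2.33 = 0.1631; cost = 7.84%.
Mortgage bonds: weight = 0.1/2.33 = 0.0429; after-tax cost = 7.1% × (1 − 17.7%) = 5.8433%.
Private placement notes: weight = 0.06/2.33 = 0.0258; after-tax cost = 7% × (1 − 17.7%) = 5.7610%.
Debentures: weight = 0.06/2.33 = 0.0258; after-tax cost = 7.1% × (1 − 17.7%) = 5.8433%.
WACC = 0.7425 × 14.8000% + 0.1631 × 7.8400% + 0.0429 × 5.8433% + 0.0258 × 5.7610% + 0.0258 × 5.8433% = 12.8171%.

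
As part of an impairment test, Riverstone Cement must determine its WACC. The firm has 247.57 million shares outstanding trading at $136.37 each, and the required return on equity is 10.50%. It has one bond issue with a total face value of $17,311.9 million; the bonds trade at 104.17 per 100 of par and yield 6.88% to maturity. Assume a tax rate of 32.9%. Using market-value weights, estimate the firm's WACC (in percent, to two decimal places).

8.45%

Market value of equity E = 136.37 × 247.57m = 33761.1209m. Market value of debt D = 17311.9m × 104.17/100 = 18033.80623m.
Total capital V = 33761.1209 + 18033.80623 = 51794.92713.
Equity: weight = 33761.1209/51794.92713 = 0.6518; cost = 10.5%.
Bonds outstanding: weight = 18033.80623/51794.92713 = 0.3482; after-tax cost = 6.88% × (1 − 32.9%) = 4.6165%.
WACC = 0.6518 × 10.5000% + 0.3482 × 4.6165% = 8.4515%.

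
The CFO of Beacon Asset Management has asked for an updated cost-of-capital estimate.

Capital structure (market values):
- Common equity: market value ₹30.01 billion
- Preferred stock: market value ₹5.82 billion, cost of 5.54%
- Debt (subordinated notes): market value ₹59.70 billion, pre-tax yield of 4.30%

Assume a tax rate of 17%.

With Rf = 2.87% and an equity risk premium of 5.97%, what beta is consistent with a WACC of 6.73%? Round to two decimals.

1.74

Total capital V = 30.01 + 5.82 + 59.7 = 95.53.
Equity weight = 30.01/95.53 = 0.3141.
Preferred weight = 5.82/95.53 = 0.0609.
Subordinated notes weight = 59.7/95.53 = 0.6249.
Debt contribution = 0.6249 × 4.3% × (1 − 17%) = 2.2304%.
Preferred contribution = 0.0609 × 5.54% = 0.3375%.
Required equity contribution = 6.73% − 2.5679% = 4.1621%  ⇒  Re = 13.2491%.
CAPM: 13.2491% = 2.87% + β × 5.97%  ⇒  β = 1.7385.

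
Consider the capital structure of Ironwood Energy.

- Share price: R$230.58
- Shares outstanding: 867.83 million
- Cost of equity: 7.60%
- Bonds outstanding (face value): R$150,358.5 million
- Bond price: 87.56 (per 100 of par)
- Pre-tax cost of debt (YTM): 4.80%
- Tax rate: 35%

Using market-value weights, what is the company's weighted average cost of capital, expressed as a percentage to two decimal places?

5.82%

Market value of equity E = 230.58 × 867.83m = 200104.2414m. Market value of debt D = 150358.5m × 87.56/100 = 131653.9026m.
Total capital V = 200104.2414 + 131653.9026 = 331758.144.
Equity: weight = 200104.2414/331758.144 = 0.6032; cost = 7.6%.
Bonds outstanding: weight = 131653.9026/331758.144 = 0.3968; after-tax cost = 4.8% × (1 − 35%) = 3.1200%.
WACC = 0.6032 × 7.6000% + 0.3968 × 3.1200% = 5.8222%.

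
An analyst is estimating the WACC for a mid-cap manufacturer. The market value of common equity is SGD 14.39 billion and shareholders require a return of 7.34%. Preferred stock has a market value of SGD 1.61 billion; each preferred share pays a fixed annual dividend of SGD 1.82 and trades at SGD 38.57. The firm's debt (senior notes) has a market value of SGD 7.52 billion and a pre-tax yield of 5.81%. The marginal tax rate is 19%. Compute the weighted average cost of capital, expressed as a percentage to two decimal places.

Cost of preferred: Rp = 1.82 / 38.57 = 4.7187%.
Total capital V = 14.39 + 1.61 + 7.52 = 23.52.
Equity: weight = 14.39/23.52 = 0.6118; cost = 7.34%.
Preferred: weight = 1.61/23.52 = 0.0685; cost = 4.7187%.
Senior notes: weight = 7.52/23.52 = 0.3197; after-tax cost = 5.81% × (1 − 19%) = 4.7061%.
WACC = 0.6118 × 7.3400% + 0.0685 × 4.7187% + 0.3197 × 4.7061% = 6.3184%.

6.32%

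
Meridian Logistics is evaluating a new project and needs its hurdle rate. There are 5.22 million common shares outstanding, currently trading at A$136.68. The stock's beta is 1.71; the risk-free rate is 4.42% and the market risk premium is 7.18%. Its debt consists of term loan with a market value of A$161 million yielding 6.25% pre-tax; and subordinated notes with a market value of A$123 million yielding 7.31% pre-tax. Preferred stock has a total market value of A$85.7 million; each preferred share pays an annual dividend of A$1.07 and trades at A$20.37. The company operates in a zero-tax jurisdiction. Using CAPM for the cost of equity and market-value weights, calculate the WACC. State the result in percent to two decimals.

13.17%

Cost of equity via CAPM: Re = 4.42% + 1.71 × 7.18% = 16.6978%.
Cost of preferred: Rp = 1.07 / 20.37 = 5.2528%.
Market value of equity E = 136.68 × 5.22m = 713.4696m.
Total capital V = 713.4696 + 85.7 + 161 + 123 = 1083.1696.
Equity: weight = 713.4696/1083.1696 = 0.6587; cost = 16.6978%.
Preferred: weight = 85.7/1083.1696 = 0.0791; cost = 5.2528%.
Term loan: weight = 161/1083.1696 = 0.1486; after-tax cost = 6.25% × (1 − 0%) = 6.2500%.
Subordinated notes: weight = 123/1083.1696 = 0.1136; after-tax cost = 7.31% × (1 − 0%) = 7.3100%.
WACC = 0.6587 × 16.6978% + 0.0791 × 5.2528% + 0.1486 × 6.2500% + 0.1136 × 7.3100% = 13.1733%.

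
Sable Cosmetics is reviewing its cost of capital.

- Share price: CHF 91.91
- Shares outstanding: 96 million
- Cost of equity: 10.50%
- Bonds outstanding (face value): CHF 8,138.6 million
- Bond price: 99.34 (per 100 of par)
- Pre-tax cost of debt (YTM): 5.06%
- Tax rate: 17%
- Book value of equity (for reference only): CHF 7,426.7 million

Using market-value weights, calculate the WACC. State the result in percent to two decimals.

Market value of equity E = 91.91 × 96m = 8823.36m. Market value of debt D = 8138.6m × 99.34/100 = 8084.88524m.
Total capital V = 8823.36 + 8084.88524 = 16908.24524.
Equity: weight = 8823.36/16908.24524 = 0.5218; cost = 10.5%.
Bonds outstanding: weight = 8084.88524/16908.24524 = 0.4782; after-tax cost = 5.06% × (1 − 17%) = 4.1998%.
WACC = 0.5218 × 10.5000% + 0.4782 × 4.1998% = 7.4875%.

7.49%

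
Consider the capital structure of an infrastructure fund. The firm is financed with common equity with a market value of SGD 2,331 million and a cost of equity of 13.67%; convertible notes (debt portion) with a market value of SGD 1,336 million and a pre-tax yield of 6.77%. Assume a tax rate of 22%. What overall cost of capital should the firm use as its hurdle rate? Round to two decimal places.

10.61%

Total capital V = 2331 + 1336 = 3667.
Equity: weight = 2331/3667 = 0.6357; cost = 13.67%.
Convertible notes (debt portion): weight = 1336/3667 = 0.3643; after-tax cost = 6.77% × (1 − 22%) = 5.2806%.
WACC = 0.6357 × 13.6700% + 0.3643 × 5.2806% = 10.6135%.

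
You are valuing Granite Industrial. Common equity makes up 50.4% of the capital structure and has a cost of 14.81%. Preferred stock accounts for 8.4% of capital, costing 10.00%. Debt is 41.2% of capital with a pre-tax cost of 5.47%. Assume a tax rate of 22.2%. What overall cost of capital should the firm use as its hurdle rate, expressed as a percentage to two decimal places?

After-tax cost of debt = 5.47% × (1 − 22.2%) = 4.2557%.
WACC = 0.504 × 14.8100% + 0.084 × 10.0000% + 0.412 × 4.2557% = 10.0576%.

10.06%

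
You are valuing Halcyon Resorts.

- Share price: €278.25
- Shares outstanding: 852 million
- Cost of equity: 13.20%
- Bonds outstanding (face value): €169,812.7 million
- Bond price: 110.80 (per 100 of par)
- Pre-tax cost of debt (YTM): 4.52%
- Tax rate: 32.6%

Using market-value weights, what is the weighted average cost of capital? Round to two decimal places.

Market value of equity E = 278.25 × 852m = 237069m. Market value of debt D = 169812.7m × 110.8/100 = 188152.4716m.
Total capital V = 237069 + 188152.4716 = 425221.4716.
Equity: weight = 237069/425221.4716 = 0.5575; cost = 13.2%.
Bonds outstanding: weight = 188152.4716/425221.4716 = 0.4425; after-tax cost = 4.52% × (1 − 32.6%) = 3.0465%.
WACC = 0.5575 × 13.2000% + 0.4425 × 3.0465% = 8.7073%.

8.71%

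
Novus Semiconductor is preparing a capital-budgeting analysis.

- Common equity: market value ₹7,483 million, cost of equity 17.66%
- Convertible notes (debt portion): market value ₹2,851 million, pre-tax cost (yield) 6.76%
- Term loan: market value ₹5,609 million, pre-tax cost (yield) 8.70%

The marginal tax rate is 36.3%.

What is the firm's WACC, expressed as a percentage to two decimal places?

Total capital V = 7483 + 2851 + 5609 = 15943.
Equity: weight = 7483/15943 = 0.4694; cost = 17.66%.
Convertible notes (debt portion): weight = 2851/15943 = 0.1788; after-tax cost = 6.76% × (1 − 36.3%) = 4.3061%.
Term loan: weight = 5609/15943 = 0.3518; after-tax cost = 8.7% × (1 − 36.3%) = 5.5419%.
WACC = 0.4694 × 17.6600% + 0.1788 × 4.3061% + 0.3518 × 5.5419% = 11.0087%.

11.01%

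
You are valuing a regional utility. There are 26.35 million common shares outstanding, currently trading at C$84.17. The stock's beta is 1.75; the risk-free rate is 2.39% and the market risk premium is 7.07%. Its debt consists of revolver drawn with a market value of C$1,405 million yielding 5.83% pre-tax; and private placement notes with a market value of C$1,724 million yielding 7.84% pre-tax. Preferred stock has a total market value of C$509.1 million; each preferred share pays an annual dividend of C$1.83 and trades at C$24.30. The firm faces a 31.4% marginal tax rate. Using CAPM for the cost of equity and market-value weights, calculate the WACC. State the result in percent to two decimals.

8.79%

Cost of equity via CAPM: Re = 2.39% + 1.75 × 7.07% = 14.7625%.
Cost of preferred: Rp = 1.83 / 24.3 = 7.5309%.
Market value of equity E = 84.17 × 26.35m = 2217.8795m.
Total capital V = 2217.8795 + 509.1 + 1405 + 1724 = 5855.9795.
Equity: weight = 2217.8795/5855.9795 = 0.3787; cost = 14.7625%.
Preferred: weight = 509.1/5855.9795 = 0.0869; cost = 7.5309%.
Revolver drawn: weight = 1405/5855.9795 = 0.2399; after-tax cost = 5.83% × (1 − 31.4%) = 3.9994%.
Private placement notes: weight = 1724/5855.9795 = 0.2944; after-tax cost = 7.84% × (1 − 31.4%) = 5.3782%.
WACC = 0.3787 × 14.7625% + 0.0869 × 7.5309% + 0.2399 × 3.9994% + 0.2944 × 5.3782% = 8.7887%.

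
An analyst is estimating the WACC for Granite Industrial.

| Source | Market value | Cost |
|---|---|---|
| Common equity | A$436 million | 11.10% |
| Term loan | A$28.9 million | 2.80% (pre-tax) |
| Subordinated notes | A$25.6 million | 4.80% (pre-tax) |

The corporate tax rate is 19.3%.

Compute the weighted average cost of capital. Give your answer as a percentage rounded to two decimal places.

10.20%

Total capital V = 436 + 28.9 + 25.6 = 490.5.
Equity: weight = 436/490.5 = 0.8889; cost = 11.1%.
Term loan: weight = 28.9/490.5 = 0.0589; after-tax cost = 2.8% × (1 − 19.3%) = 2.2596%.
Subordinated notes: weight = 25.6/490.5 = 0.0522; after-tax cost = 4.8% × (1 − 19.3%) = 3.8736%.
WACC = 0.8889 × 11.1000% + 0.0589 × 2.2596% + 0.0522 × 3.8736% = 10.2020%.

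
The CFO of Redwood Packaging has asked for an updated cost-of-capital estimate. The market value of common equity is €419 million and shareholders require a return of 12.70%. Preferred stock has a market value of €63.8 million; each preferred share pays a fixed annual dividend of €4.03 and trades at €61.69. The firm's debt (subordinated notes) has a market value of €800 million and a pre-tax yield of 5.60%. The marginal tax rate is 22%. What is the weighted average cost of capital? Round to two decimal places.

Cost of preferred: Rp = 4.03 / 61.69 = 6.5327%.
Total capital V = 419 + 63.8 + 800 = 1282.8.
Equity: weight = 419/1282.8 = 0.3266; cost = 12.7%.
Preferred: weight = 63.8/1282.8 = 0.0497; cost = 6.5327%.
Subordinated notes: weight = 800/1282.8 = 0.6236; after-tax cost = 5.6% × (1 − 22%) = 4.3680%.
WACC = 0.3266 × 12.7000% + 0.0497 × 6.5327% + 0.6236 × 4.3680% = 7.1971%.

7.20%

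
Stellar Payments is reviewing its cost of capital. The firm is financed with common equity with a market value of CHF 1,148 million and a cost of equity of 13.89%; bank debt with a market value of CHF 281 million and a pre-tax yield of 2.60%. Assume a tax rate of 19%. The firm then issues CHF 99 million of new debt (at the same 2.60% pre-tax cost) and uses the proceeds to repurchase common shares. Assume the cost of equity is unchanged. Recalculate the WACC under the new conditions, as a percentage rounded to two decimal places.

After the change:
Total capital V = 1049 + 380 = 1429.
Equity: weight = 1049/1429 = 0.7341; cost = 13.89%.
Bank debt: weight = 380/1429 = 0.2659; after-tax cost = 2.6% × (1 − 19%) = 2.1060%.
WACC = 0.7341 × 13.8900% + 0.2659 × 2.1060% = 10.7564%.

10.76%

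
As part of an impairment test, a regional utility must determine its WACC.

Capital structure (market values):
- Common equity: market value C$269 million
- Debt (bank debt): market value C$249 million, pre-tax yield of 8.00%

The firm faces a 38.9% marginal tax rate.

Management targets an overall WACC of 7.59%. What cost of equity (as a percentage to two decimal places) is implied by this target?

Total capital V = 269 + 249 = 518.
Equity weight = 269/518 = 0.5193.
Bank debt weight = 249/518 = 0.4807.
Debt contribution = 0.4807 × 8% × (1 − 38.9%) = 2.3496%.
Required equity contribution = 7.59% − 2.3496% = 5.2404%.
Re = 5.2404% / 0.5193 = 10.0911%.

10.09%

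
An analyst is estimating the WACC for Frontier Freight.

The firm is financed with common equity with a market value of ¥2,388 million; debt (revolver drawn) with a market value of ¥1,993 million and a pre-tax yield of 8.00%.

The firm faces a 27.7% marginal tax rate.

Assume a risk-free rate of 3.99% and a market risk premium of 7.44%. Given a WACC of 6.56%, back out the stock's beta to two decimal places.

0.43

Total capital V = 2388 + 1993 = 4381.
Equity weight = 2388/4381 = 0.5451.
Revolver drawn weight = 1993/4381 = 0.4549.
Debt contribution = 0.4549 × 8% × (1 − 27.7%) = 2.6313%.
Required equity contribution = 6.56% − 2.6313% = 3.9287%  ⇒  Re = 7.2076%.
CAPM: 7.2076% = 3.99% + β × 7.44%  ⇒  β = 0.4325.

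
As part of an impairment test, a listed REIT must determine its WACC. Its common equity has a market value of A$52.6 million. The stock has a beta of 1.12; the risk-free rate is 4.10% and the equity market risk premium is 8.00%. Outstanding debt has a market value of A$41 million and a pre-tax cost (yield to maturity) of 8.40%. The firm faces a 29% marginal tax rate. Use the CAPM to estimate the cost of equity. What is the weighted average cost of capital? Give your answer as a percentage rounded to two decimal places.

Cost of equity via CAPM: Re = 4.1% + 1.12 × 8.0% = 13.0600%.
Total capital V = 52.6 + 41 = 93.6.
Equity: weight = 52.6/93.6 = 0.5620; cost = 13.06%.
Debt: weight = 41/93.6 = 0.4380; after-tax cost = 8.4% × (1 − 29%) = 5.9640%.
WACC = 0.5620 × 13.0600% + 0.4380 × 5.9640% = 9.9517%.

9.95%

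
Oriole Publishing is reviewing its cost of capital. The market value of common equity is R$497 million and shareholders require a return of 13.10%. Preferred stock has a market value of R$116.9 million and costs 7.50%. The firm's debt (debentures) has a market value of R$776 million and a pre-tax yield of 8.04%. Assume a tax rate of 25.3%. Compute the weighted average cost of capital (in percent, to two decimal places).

8.67%

Total capital V = 497 + 116.9 + 776 = 1389.9.
Equity: weight = 497/1389.9 = 0.3576; cost = 13.1%.
Preferred: weight = 116.9/1389.9 = 0.0841; cost = 7.5%.
Debentures: weight = 776/1389.9 = 0.5583; after-tax cost = 8.04% × (1 − 25.3%) = 6.0059%.
WACC = 0.3576 × 13.1000% + 0.0841 × 7.5000% + 0.5583 × 6.0059% = 8.6683%.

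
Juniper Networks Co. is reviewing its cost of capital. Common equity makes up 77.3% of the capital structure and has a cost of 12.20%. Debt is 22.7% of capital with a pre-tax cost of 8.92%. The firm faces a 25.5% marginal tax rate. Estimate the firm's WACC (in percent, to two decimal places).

10.94%

After-tax cost of debt = 8.92% × (1 − 25.5%) = 6.6454%.
WACC = 0.773 × 12.2000% + 0.227 × 6.6454% = 10.9391%.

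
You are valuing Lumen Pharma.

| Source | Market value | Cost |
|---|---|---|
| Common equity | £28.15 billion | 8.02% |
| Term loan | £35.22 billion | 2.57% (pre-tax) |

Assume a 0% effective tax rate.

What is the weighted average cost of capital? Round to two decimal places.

4.99%

Total capital V = 28.15 + 35.22 = 63.37.
Equity: weight = 28.15/63.37 = 0.4442; cost = 8.02%.
Term loan: weight = 35.22/63.37 = 0.5558; after-tax cost = 2.57% × (1 − 0%) = 2.5700%.
WACC = 0.4442 × 8.0200% + 0.5558 × 2.5700% = 4.9910%.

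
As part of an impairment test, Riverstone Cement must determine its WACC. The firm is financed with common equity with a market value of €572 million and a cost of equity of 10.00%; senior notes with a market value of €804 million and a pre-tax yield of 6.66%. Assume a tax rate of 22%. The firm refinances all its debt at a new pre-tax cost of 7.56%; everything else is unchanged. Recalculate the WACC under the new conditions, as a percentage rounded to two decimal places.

After the change:
Total capital V = 572 + 804 = 1376.
Equity: weight = 572/1376 = 0.4157; cost = 10%.
Senior notes: weight = 804/1376 = 0.5843; after-tax cost = 7.56% × (1 − 22%) = 5.8968%.
WACC = 0.4157 × 10.0000% + 0.5843 × 5.8968% = 7.6025%.

7.60%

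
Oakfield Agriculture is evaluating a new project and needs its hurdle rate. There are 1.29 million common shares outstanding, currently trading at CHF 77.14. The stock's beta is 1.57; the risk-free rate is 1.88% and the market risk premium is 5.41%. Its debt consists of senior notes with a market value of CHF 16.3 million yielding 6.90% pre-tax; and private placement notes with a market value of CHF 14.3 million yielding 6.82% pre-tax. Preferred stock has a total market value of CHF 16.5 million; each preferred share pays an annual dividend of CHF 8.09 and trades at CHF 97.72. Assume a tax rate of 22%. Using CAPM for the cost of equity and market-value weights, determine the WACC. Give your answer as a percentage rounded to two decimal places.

9.09%

Cost of equity via CAPM: Re = 1.88% + 1.57 × 5.41% = 10.3737%.
Cost of preferred: Rp = 8.09 / 97.72 = 8.2788%.
Market value of equity E = 77.14 × 1.29m = 99.5106m.
Total capital V = 99.5106 + 16.5 + 16.3 + 14.3 = 146.6106.
Equity: weight = 99.5106/146.6106 = 0.6787; cost = 10.3737%.
Preferred: weight = 16.5/146.6106 = 0.1125; cost = 8.2788%.
Senior notes: weight = 16.3/146.6106 = 0.1112; after-tax cost = 6.9% × (1 − 22%) = 5.3820%.
Private placement notes: weight = 14.3/146.6106 = 0.0975; after-tax cost = 6.82% × (1 − 22%) = 5.3196%.
WACC = 0.6787 × 10.3737% + 0.1125 × 8.2788% + 0.1112 × 5.3820% + 0.0975 × 5.3196% = 9.0900%.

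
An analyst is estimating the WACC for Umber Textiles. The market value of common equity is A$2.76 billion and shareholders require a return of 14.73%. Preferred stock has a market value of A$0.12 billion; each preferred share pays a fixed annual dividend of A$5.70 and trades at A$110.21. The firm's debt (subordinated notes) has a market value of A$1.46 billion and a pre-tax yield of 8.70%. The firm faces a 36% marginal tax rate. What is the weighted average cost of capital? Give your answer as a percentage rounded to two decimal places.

11.38%

Cost of preferred: Rp = 5.7 / 110.21 = 5.1719%.
Total capital V = 2.76 + 0.12 + 1.46 = 4.34.
Equity: weight = 2.76/4.34 = 0.6359; cost = 14.73%.
Preferred: weight = 0.12/4.34 = 0.0276; cost = 5.1719%.
Subordinated notes: weight = 1.46/4.34 = 0.3364; after-tax cost = 8.7% × (1 − 36%) = 5.5680%.
WACC = 0.6359 × 14.7300% + 0.0276 × 5.1719% + 0.3364 × 5.5680% = 11.3836%.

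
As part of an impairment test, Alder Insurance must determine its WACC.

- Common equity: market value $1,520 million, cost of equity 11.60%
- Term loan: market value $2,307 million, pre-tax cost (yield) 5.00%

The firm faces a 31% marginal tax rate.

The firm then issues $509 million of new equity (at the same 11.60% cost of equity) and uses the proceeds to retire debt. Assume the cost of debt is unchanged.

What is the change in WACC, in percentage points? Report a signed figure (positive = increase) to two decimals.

Current WACC:
Total capital V = 1520 + 2307 = 3827.
Equity: weight = 1520/3827 = 0.3972; cost = 11.6%.
Term loan: weight = 2307/3827 = 0.6028; after-tax cost = 5% × (1 − 31%) = 3.4500%.
WACC = 0.3972 × 11.6000% + 0.6028 × 3.4500% = 6.6870%.
After the change:
Total capital V = 2029 + 1798 = 3827.
Equity: weight = 2029/3827 = 0.5302; cost = 11.6%.
Term loan: weight = 1798/3827 = 0.4698; after-tax cost = 5% × (1 − 31%) = 3.4500%.
WACC = 0.5302 × 11.6000% + 0.4698 × 3.4500% = 7.7710%.
Change in WACC = 7.7710% − 6.6870% = 1.0840 pp.

+1.08 pp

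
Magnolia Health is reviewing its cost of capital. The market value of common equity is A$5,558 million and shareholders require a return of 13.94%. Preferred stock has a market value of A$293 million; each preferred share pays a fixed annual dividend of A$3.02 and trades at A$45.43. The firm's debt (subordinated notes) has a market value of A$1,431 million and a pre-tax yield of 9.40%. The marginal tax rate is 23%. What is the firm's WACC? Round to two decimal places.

Cost of preferred: Rp = 3.02 / 45.43 = 6.6476%.
Total capital V = 5558 + 293 + 1431 = 7282.
Equity: weight = 5558/7282 = 0.7633; cost = 13.94%.
Preferred: weight = 293/7282 = 0.0402; cost = 6.6476%.
Subordinated notes: weight = 1431/7282 = 0.1965; after-tax cost = 9.4% × (1 − 23%) = 7.2380%.
WACC = 0.7633 × 13.9400% + 0.0402 × 6.6476% + 0.1965 × 7.2380% = 12.3296%.

12.33%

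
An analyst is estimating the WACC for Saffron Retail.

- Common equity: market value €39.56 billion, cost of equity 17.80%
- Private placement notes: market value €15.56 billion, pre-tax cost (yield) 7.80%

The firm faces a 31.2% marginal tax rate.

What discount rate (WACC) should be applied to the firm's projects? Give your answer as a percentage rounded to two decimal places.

14.29%

Total capital V = 39.56 + 15.56 = 55.12.
Equity: weight = 39.56/55.12 = 0.7177; cost = 17.8%.
Private placement notes: weight = 15.56/55.12 = 0.2823; after-tax cost = 7.8% × (1 − 31.2%) = 5.3664%.
WACC = 0.7177 × 17.8000% + 0.2823 × 5.3664% = 14.2901%.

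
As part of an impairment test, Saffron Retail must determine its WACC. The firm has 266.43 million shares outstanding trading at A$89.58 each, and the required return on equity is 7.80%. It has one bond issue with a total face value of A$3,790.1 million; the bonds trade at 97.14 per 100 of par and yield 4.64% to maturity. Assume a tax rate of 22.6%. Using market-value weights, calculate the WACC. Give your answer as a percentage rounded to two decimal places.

7.24%

Market value of equity E = 89.58 × 266.43m = 23866.7994m. Market value of debt D = 3790.1m × 97.14/100 = 3681.70314m.
Total capital V = 23866.7994 + 3681.70314 = 27548.50254.
Equity: weight = 23866.7994/27548.50254 = 0.8664; cost = 7.8%.
Bonds outstanding: weight = 3681.70314/27548.50254 = 0.1336; after-tax cost = 4.64% × (1 − 22.6%) = 3.5914%.
WACC = 0.8664 × 7.8000% + 0.1336 × 3.5914% = 7.2375%.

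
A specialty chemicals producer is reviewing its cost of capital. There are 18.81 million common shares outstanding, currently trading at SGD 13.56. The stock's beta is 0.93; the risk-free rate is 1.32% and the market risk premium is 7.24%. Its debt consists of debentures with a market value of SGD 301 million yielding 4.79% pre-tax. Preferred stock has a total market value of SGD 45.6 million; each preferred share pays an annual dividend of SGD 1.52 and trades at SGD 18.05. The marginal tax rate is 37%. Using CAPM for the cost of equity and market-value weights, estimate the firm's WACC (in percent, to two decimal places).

5.56%

Cost of equity via CAPM: Re = 1.32% + 0.93 × 7.24% = 8.0532%.
Cost of preferred: Rp = 1.52 / 18.05 = 8.4211%.
Market value of equity E = 13.56 × 18.81m = 255.0636m.
Total capital V = 255.0636 + 45.6 + 301 = 601.6636.
Equity: weight = 255.0636/601.6636 = 0.4239; cost = 8.0532%.
Preferred: weight = 45.6/601.6636 = 0.0758; cost = 8.4211%.
Debentures: weight = 301/601.6636 = 0.5003; after-tax cost = 4.79% × (1 − 37%) = 3.0177%.
WACC = 0.4239 × 8.0532% + 0.0758 × 8.4211% + 0.5003 × 3.0177% = 5.5619%.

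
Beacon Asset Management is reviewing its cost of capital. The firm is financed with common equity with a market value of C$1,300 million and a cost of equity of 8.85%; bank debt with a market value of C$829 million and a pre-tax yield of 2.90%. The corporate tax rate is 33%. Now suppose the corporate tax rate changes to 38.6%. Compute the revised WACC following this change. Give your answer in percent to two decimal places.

After the change:
Total capital V = 1300 + 829 = 2129.
Equity: weight = 1300/2129 = 0.6106; cost = 8.85%.
Bank debt: weight = 829/2129 = 0.3894; after-tax cost = 2.9% × (1 − 38.6%) = 1.7806%.
WACC = 0.6106 × 8.8500% + 0.3894 × 1.7806% = 6.0973%.

6.10%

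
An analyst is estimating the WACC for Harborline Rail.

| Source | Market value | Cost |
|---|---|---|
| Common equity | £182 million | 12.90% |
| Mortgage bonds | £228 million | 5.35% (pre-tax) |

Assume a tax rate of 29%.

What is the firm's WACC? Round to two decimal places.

7.84%

Total capital V = 182 + 228 = 410.
Equity: weight = 182/410 = 0.4439; cost = 12.9%.
Mortgage bonds: weight = 228/410 = 0.5561; after-tax cost = 5.35% × (1 − 29%) = 3.7985%.
WACC = 0.4439 × 12.9000% + 0.5561 × 3.7985% = 7.8387%.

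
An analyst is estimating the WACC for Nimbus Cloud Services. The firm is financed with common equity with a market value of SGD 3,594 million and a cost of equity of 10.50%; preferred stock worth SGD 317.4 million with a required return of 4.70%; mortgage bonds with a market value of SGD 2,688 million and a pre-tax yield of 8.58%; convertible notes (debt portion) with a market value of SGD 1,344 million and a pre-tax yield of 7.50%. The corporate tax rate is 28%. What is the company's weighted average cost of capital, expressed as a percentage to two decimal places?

7.94%

Total capital V = 3594 + 317.4 + 2688 + 1344 = 7943.4.
Equity: weight = 3594/7943.4 = 0.4525; cost = 10.5%.
Preferred: weight = 317.4/7943.4 = 0.0400; cost = 4.7%.
Mortgage bonds: weight = 2688/7943.4 = 0.3384; after-tax cost = 8.58% × (1 − 28%) = 6.1776%.
Convertible notes (debt portion): weight = 1344/7943.4 = 0.1692; after-tax cost = 7.5% × (1 − 28%) = 5.4000%.
WACC = 0.4525 × 10.5000% + 0.0400 × 4.7000% + 0.3384 × 6.1776% + 0.1692 × 5.4000% = 7.9427%.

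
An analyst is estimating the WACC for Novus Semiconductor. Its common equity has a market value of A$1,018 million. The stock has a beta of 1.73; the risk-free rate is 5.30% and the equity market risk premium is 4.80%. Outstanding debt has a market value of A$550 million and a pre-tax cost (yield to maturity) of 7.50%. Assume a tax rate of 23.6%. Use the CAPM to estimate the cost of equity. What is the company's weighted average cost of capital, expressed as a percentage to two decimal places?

Cost of equity via CAPM: Re = 5.3% + 1.73 × 4.8% = 13.6040%.
Total capital V = 1018 + 550 = 1568.
Equity: weight = 1018/1568 = 0.6492; cost = 13.604%.
Debt: weight = 550/1568 = 0.3508; after-tax cost = 7.5% × (1 − 23.6%) = 5.7300%.
WACC = 0.6492 × 13.6040% + 0.3508 × 5.7300% = 10.8421%.

10.84%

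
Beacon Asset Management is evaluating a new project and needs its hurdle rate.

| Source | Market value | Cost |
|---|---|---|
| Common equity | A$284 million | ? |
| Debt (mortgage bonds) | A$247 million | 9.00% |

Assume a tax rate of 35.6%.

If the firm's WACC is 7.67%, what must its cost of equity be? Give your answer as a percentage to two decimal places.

Total capital V = 284 + 247 = 531.
Equity weight = 284/531 = 0.5348.
Mortgage bonds weight = 247/531 = 0.4652.
Debt contribution = 0.4652 × 9% × (1 − 35.6%) = 2.6961%.
Required equity contribution = 7.67% − 2.6961% = 4.9739%.
Re = 4.9739% / 0.5348 = 9.2999%.

9.30%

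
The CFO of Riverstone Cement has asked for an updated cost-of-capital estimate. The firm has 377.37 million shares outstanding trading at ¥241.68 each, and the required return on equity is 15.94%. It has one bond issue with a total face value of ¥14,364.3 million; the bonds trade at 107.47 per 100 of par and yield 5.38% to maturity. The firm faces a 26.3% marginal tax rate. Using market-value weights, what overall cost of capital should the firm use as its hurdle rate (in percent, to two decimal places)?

14.21%

Market value of equity E = 241.68 × 377.37m = 91202.7816m. Market value of debt D = 14364.3m × 107.47/100 = 15437.31321m.
Total capital V = 91202.7816 + 15437.31321 = 106640.09481.
Equity: weight = 91202.7816/106640.09481 = 0.8552; cost = 15.94%.
Bonds outstanding: weight = 15437.31321/106640.09481 = 0.1448; after-tax cost = 5.38% × (1 − 26.3%) = 3.9651%.
WACC = 0.8552 × 15.9400% + 0.1448 × 3.9651% = 14.2065%.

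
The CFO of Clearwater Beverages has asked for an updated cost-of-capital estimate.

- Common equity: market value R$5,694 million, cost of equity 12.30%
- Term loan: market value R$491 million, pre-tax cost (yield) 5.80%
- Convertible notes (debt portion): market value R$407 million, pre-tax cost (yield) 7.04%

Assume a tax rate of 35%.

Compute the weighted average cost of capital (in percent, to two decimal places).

11.19%

Total capital V = 5694 + 491 + 407 = 6592.
Equity: weight = 5694/6592 = 0.8638; cost = 12.3%.
Term loan: weight = 491/6592 = 0.0745; after-tax cost = 5.8% × (1 − 35%) = 3.7700%.
Convertible notes (debt portion): weight = 407/6592 = 0.0617; after-tax cost = 7.04% × (1 − 35%) = 4.5760%.
WACC = 0.8638 × 12.3000% + 0.0745 × 3.7700% + 0.0617 × 4.5760% = 11.1878%.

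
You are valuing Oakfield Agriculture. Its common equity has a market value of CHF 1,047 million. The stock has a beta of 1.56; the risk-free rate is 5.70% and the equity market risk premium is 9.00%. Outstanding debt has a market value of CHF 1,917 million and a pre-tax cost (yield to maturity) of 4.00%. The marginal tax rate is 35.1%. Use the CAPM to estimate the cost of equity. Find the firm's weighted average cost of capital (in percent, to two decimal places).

Cost of equity via CAPM: Re = 5.7% + 1.56 × 9.0% = 19.7400%.
Total capital V = 1047 + 1917 = 2964.
Equity: weight = 1047/2964 = 0.3532; cost = 19.74%.
Debt: weight = 1917/2964 = 0.6468; after-tax cost = 4% × (1 − 35.1%) = 2.5960%.
WACC = 0.3532 × 19.7400% + 0.6468 × 2.5960% = 8.6519%.

8.65%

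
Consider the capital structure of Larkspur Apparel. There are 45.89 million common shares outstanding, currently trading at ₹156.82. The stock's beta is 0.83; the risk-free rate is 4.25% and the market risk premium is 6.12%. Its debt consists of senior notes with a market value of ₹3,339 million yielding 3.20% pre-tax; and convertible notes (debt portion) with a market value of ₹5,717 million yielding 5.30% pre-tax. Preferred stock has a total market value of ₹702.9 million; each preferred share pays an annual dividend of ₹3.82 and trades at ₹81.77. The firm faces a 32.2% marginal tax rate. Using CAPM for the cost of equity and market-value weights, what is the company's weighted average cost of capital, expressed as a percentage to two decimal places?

Cost of equity via CAPM: Re = 4.25% + 0.83 × 6.12% = 9.3296%.
Cost of preferred: Rp = 3.82 / 81.77 = 4.6716%.
Market value of equity E = 156.82 × 45.89m = 7196.4698m.
Total capital V = 7196.4698 + 702.9 + 3339 + 5717 = 16955.3698.
Equity: weight = 7196.4698/16955.3698 = 0.4244; cost = 9.3296%.
Preferred: weight = 702.9/16955.3698 = 0.0415; cost = 4.6716%.
Senior notes: weight = 3339/16955.3698 = 0.1969; after-tax cost = 3.2% × (1 − 32.2%) = 2.1696%.
Convertible notes (debt portion): weight = 5717/16955.3698 = 0.3372; after-tax cost = 5.3% × (1 − 32.2%) = 3.5934%.
WACC = 0.4244 × 9.3296% + 0.0415 × 4.6716% + 0.1969 × 2.1696% + 0.3372 × 3.5934% = 5.7924%.

5.79%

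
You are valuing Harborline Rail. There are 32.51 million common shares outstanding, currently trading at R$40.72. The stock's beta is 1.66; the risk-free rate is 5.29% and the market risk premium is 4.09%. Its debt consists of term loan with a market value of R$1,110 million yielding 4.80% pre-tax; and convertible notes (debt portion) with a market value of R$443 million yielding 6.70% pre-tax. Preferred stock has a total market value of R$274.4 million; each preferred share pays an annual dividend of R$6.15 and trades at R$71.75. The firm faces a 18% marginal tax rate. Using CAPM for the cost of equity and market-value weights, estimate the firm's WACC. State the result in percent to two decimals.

7.98%

Cost of equity via CAPM: Re = 5.29% + 1.66 × 4.09% = 12.0794%.
Cost of preferred: Rp = 6.15 / 71.75 = 8.5714%.
Market value of equity E = 40.72 × 32.51m = 1323.8072m.
Total capital V = 1323.8072 + 274.4 + 1110 + 443 = 3151.2072.
Equity: weight = 1323.8072/3151.2072 = 0.4201; cost = 12.0794%.
Preferred: weight = 274.4/3151.2072 = 0.0871; cost = 8.5714%.
Term loan: weight = 1110/3151.2072 = 0.3522; after-tax cost = 4.8% × (1 − 18%) = 3.9360%.
Convertible notes (debt portion): weight = 443/3151.2072 = 0.1406; after-tax cost = 6.7% × (1 − 18%) = 5.4940%.
WACC = 0.4201 × 12.0794% + 0.0871 × 8.5714% + 0.3522 × 3.9360% + 0.1406 × 5.4940% = 7.9797%.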